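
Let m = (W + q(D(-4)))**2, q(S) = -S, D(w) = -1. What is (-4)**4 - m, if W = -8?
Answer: 207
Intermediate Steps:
m = 49 (m = (-8 - 1*(-1))**2 = (-8 + 1)**2 = (-7)**2 = 49)
(-4)**4 - m = (-4)**4 - 1*49 = 256 - 49 = 207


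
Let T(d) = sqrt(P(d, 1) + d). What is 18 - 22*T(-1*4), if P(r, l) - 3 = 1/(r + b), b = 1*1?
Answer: 18 - 44*I*sqrt(3)/3 ≈ 18.0 - 25.403*I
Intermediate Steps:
b = 1
P(r, l) = 3 + 1/(1 + r) (P(r, l) = 3 + 1/(r + 1) = 3 + 1/(1 + r))
T(d) = sqrt(d + (4 + 3*d)/(1 + d)) (T(d) = sqrt((4 + 3*d)/(1 + d) + d) = sqrt(d + (4 + 3*d)/(1 + d)))
18 - 22*T(-1*4) = 18 - 22*sqrt(4 + (-1*4)**2 + 4*(-1*4))*(I*sqrt(3)/3) = 18 - 22*sqrt(4 + (-4)**2 + 4*(-4))*(I*sqrt(3)/3) = 18 - 22*sqrt(4 + 16 - 16)*(I*sqrt(3)/3) = 18 - 22*2*I*sqrt(3)/3 = 18 - 44*I*sqrt(3)/3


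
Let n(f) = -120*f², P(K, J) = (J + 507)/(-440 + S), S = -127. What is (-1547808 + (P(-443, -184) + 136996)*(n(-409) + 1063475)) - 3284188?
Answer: -1476650305551937/567 ≈ -2.6043e+12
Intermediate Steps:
P(K, J) = -169/189 - J/567 (P(K, J) = (J + 507)/(-440 - 127) = (507 + J)/(-567) = (507 + J)*(-1/567) = -169/189 - J/567)
(-1547808 + (P(-443, -184) + 136996)*(n(-409) + 1063475)) - 3284188 = (-1547808 + ((-169/189 - 1/567*(-184)) + 136996)*(-120*(-409)² + 1063475)) - 3284188 = (-1547808 + ((-169/189 + 184/567) + 136996)*(-120*167281 + 1063475)) - 3284188 = (-1547808 + (-323/567 + 136996)*(-20073720 + 1063475)) - 3284188 = (-1547808 + (77676409/567)*(-19010245)) - 3284188 = (-1547808 - 1476647565810205/567) - 3284188 = -1476648443417341/567 - 3284188 = -1476650305551937/567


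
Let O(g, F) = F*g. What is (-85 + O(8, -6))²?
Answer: 17689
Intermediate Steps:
(-85 + O(8, -6))² = (-85 - 6*8)² = (-85 - 48)² = (-133)² = 17689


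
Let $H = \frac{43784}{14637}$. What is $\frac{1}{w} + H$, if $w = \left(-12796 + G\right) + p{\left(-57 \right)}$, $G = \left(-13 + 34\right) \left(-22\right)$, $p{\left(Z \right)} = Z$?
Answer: $\frac{582969323}{194891655} \approx 2.9912$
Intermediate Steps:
$H = \frac{43784}{14637}$ ($H = 43784 \cdot \frac{1}{14637} = \frac{43784}{14637} \approx 2.9913$)
$G = -462$ ($G = 21 \left(-22\right) = -462$)
$w = -13315$ ($w = \left(-12796 - 462\right) - 57 = -13258 - 57 = -13315$)
$\frac{1}{w} + H = \frac{1}{-13315} + \frac{43784}{14637} = - \frac{1}{13315} + \frac{43784}{14637} = \frac{582969323}{194891655}$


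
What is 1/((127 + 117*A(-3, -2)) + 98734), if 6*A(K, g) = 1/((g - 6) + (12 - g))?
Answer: 4/395457 ≈ 1.0115e-5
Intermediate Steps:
A(K, g) = 1/36 (A(K, g) = 1/(6*((g - 6) + (12 - g))) = 1/(6*((-6 + g) + (12 - g))) = (⅙)/6 = (⅙)*(⅙) = 1/36)
1/((127 + 117*A(-3, -2)) + 98734) = 1/((127 + 117*(1/36)) + 98734) = 1/((127 + 13/4) + 98734) = 1/(521/4 + 98734) = 1/(395457/4) = 4/395457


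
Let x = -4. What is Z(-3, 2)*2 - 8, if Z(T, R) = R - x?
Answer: 4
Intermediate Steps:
Z(T, R) = 4 + R (Z(T, R) = R - 1*(-4) = R + 4 = 4 + R)
Z(-3, 2)*2 - 8 = (4 + 2)*2 - 8 = 6*2 - 8 = 12 - 8 = 4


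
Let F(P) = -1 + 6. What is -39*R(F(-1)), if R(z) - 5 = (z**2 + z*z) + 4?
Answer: -2301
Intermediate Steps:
F(P) = 5
R(z) = 9 + 2*z**2 (R(z) = 5 + ((z**2 + z*z) + 4) = 5 + ((z**2 + z**2) + 4) = 5 + (2*z**2 + 4) = 5 + (4 + 2*z**2) = 9 + 2*z**2)
-39*R(F(-1)) = -39*(9 + 2*5**2) = -39*(9 + 2*25) = -39*(9 + 50) = -39*59 = -2301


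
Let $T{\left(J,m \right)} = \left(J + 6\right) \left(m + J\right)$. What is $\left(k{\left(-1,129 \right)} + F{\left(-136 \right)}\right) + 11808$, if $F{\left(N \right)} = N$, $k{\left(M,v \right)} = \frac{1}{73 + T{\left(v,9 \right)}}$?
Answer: $\frac{218301417}{18703} \approx 11672.0$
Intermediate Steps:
$T{\left(J,m \right)} = \left(6 + J\right) \left(J + m\right)$
$k{\left(M,v \right)} = \frac{1}{127 + v^{2} + 15 v}$ ($k{\left(M,v \right)} = \frac{1}{73 + \left(v^{2} + 6 v + 6 \cdot 9 + v 9\right)} = \frac{1}{73 + \left(v^{2} + 6 v + 54 + 9 v\right)} = \frac{1}{73 + \left(54 + v^{2} + 15 v\right)} = \frac{1}{127 + v^{2} + 15 v}$)
$\left(k{\left(-1,129 \right)} + F{\left(-136 \right)}\right) + 11808 = \left(\frac{1}{127 + 129^{2} + 15 \cdot 129} - 136\right) + 11808 = \left(\frac{1}{127 + 16641 + 1935} - 136\right) + 11808 = \left(\frac{1}{18703} - 136\right) + 11808 = - \frac{2543607}{18703} + 11808 = \frac{218301417}{18703}$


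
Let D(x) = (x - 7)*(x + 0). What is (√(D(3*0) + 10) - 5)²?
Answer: (5 - √10)² ≈ 3.3772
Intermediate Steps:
D(x) = x*(-7 + x) (D(x) = (-7 + x)*x = x*(-7 + x))
(√(D(3*0) + 10) - 5)² = (√((3*0)*(-7 + 3*0) + 10) - 5)² = (√(0*(-7 + 0) + 10) - 5)² = (√(0*(-7) + 10) - 5)² = (√(0 + 10) - 5)² = (√10 - 5)² = (-5 + √10)²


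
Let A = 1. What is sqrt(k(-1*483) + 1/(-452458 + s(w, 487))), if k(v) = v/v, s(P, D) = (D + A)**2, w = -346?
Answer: sqrt(45930276282)/214314 ≈ 1.0000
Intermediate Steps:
s(P, D) = (1 + D)**2 (s(P, D) = (D + 1)**2 = (1 + D)**2)
k(v) = 1
sqrt(k(-1*483) + 1/(-452458 + s(w, 487))) = sqrt(1 + 1/(-452458 + (1 + 487)**2)) = sqrt(1 + 1/(-452458 + 488**2)) = sqrt(1 + 1/(-452458 + 238144)) = sqrt(1 + 1/(-214314)) = sqrt(1 - 1/214314) = sqrt(214313/214314) = sqrt(45930276282)/214314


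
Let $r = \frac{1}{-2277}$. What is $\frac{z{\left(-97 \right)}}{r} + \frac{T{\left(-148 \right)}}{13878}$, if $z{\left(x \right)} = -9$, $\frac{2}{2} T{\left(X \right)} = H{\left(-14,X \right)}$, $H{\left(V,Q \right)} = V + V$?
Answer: $\frac{142200913}{6939} \approx 20493.0$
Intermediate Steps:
$H{\left(V,Q \right)} = 2 V$
$T{\left(X \right)} = -28$ ($T{\left(X \right)} = 2 \left(-14\right) = -28$)
$r = - \frac{1}{2277} \approx -0.00043917$
$\frac{z{\left(-97 \right)}}{r} + \frac{T{\left(-148 \right)}}{13878} = - \frac{9}{- \frac{1}{2277}} - \frac{28}{13878} = \left(-9\right) \left(-2277\right) - \frac{14}{6939} = 20493 - \frac{14}{6939} = \frac{142200913}{6939}$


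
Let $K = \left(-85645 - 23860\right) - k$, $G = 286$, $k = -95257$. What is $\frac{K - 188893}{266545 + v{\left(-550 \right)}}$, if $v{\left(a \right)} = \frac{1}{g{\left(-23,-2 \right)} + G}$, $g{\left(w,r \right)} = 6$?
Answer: $- \frac{59317172}{77831141} \approx -0.76213$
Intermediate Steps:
$K = -14248$ ($K = \left(-85645 - 23860\right) - -95257 = -109505 + 95257 = -14248$)
$v{\left(a \right)} = \frac{1}{292}$ ($v{\left(a \right)} = \frac{1}{6 + 286} = \frac{1}{292}$)
$\frac{K - 188893}{266545 + v{\left(-550 \right)}} = \frac{-14248 - 188893}{266545 + \frac{1}{292}} = - \frac{203141}{\frac{77831141}{292}} = \left(-203141\right) \frac{292}{77831141} = - \frac{59317172}{77831141}$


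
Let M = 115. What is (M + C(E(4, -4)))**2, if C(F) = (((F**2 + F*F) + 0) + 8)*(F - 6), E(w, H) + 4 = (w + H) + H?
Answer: 3200521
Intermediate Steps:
E(w, H) = -4 + w + 2*H (E(w, H) = -4 + ((w + H) + H) = -4 + ((H + w) + H) = -4 + (w + 2*H) = -4 + w + 2*H)
C(F) = (-6 + F)*(8 + 2*F**2) (C(F) = (((F**2 + F**2) + 0) + 8)*(-6 + F) = ((2*F**2 + 0) + 8)*(-6 + F) = (2*F**2 + 8)*(-6 + F) = (8 + 2*F**2)*(-6 + F) = (-6 + F)*(8 + 2*F**2))
(M + C(E(4, -4)))**2 = (115 + (-48 - 12*(-4 + 4 + 2*(-4))**2 + 2*(-4 + 4 + 2*(-4))**3 + 8*(-4 + 4 + 2*(-4))))**2 = (115 + (-48 - 12*(-4 + 4 - 8)**2 + 2*(-4 + 4 - 8)**3 + 8*(-4 + 4 - 8)))**2 = (115 + (-48 - 12*(-8)**2 + 2*(-8)**3 + 8*(-8)))**2 = (115 + (-48 - 12*64 + 2*(-512) - 64))**2 = (115 + (-48 - 768 - 1024 - 64))**2 = (115 - 1904)**2 = (-1789)**2 = 3200521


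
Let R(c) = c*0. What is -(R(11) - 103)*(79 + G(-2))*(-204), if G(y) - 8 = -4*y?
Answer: -1996140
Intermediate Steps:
R(c) = 0
G(y) = 8 - 4*y
-(R(11) - 103)*(79 + G(-2))*(-204) = -(0 - 103)*(79 + (8 - 4*(-2)))*(-204) = -(-103)*(79 + (8 + 8))*(-204) = -(-103)*(79 + 16)*(-204) = -(-103)*95*(-204) = -1*(-9785)*(-204) = 9785*(-204) = -1996140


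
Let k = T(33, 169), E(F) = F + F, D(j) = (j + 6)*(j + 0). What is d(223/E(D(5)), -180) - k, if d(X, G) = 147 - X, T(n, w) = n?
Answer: 12317/110 ≈ 111.97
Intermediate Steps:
D(j) = j*(6 + j) (D(j) = (6 + j)*j = j*(6 + j))
E(F) = 2*F
k = 33
d(223/E(D(5)), -180) - k = (147 - 223/(2*(5*(6 + 5)))) - 1*33 = (147 - 223/(2*(5*11))) - 33 = (147 - 223/(2*55)) - 33 = (147 - 223/110) - 33 = 15947/110 - 33 = 12317/110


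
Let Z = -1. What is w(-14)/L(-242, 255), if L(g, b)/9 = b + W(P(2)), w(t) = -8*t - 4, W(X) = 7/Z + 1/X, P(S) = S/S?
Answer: 4/83 ≈ 0.048193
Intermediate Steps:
P(S) = 1
W(X) = -7 + 1/X (W(X) = 7/(-1) + 1/X = 7*(-1) + 1/X = -7 + 1/X)
w(t) = -4 - 8*t
L(g, b) = -54 + 9*b (L(g, b) = 9*(b + (-7 + 1/1)) = 9*(b + (-7 + 1)) = 9*(b - 6) = 9*(-6 + b) = -54 + 9*b)
w(-14)/L(-242, 255) = (-4 - 8*(-14))/(-54 + 9*255) = (-4 + 112)/(-54 + 2295) = 108/2241 = 108*(1/2241) = 4/83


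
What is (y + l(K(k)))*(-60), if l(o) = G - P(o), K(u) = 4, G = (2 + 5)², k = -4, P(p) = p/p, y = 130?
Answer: -10680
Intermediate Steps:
P(p) = 1
G = 49 (G = 7² = 49)
l(o) = 48 (l(o) = 49 - 1*1 = 49 - 1 = 48)
(y + l(K(k)))*(-60) = (130 + 48)*(-60) = 178*(-60) = -10680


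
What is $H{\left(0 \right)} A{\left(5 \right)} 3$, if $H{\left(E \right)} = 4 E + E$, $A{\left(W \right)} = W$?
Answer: $0$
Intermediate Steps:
$H{\left(E \right)} = 5 E$
$H{\left(0 \right)} A{\left(5 \right)} 3 = 5 \cdot 0 \cdot 5 \cdot 3 = 0 \cdot 5 \cdot 3 = 0 \cdot 3 = 0$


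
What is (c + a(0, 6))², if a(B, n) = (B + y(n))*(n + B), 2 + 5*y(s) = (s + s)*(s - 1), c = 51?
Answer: 363609/25 ≈ 14544.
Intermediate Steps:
y(s) = -⅖ + 2*s*(-1 + s)/5 (y(s) = -⅖ + ((s + s)*(s - 1))/5 = -⅖ + ((2*s)*(-1 + s))/5 = -⅖ + (2*s*(-1 + s))/5 = -⅖ + 2*s*(-1 + s)/5)
a(B, n) = (B + n)*(-⅖ + B - 2*n/5 + 2*n²/5) (a(B, n) = (B + (-⅖ - 2*n/5 + 2*n²/5))*(n + B) = (-⅖ + B - 2*n/5 + 2*n²/5)*(B + n) = (B + n)*(-⅖ + B - 2*n/5 + 2*n²/5))
(c + a(0, 6))² = (51 + (0² + 0*6 - ⅖*0*(1 + 6 - 1*6²) - ⅖*6*(1 + 6 - 1*6²)))² = (51 + (0 + 0 - ⅖*0*(1 + 6 - 1*36) - ⅖*6*(1 + 6 - 1*36)))² = (51 + (0 + 0 - ⅖*0*(1 + 6 - 36) - ⅖*6*(1 + 6 - 36)))² = (51 + (0 + 0 - ⅖*0*(-29) - ⅖*6*(-29)))² = (51 + (0 + 0 + 0 + 348/5))² = (51 + 348/5)² = (603/5)² = 363609/25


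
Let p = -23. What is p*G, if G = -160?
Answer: 3680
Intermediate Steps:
p*G = -23*(-160) = 3680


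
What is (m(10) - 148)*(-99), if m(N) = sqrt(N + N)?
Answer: 14652 - 198*sqrt(5) ≈ 14209.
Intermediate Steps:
m(N) = sqrt(2)*sqrt(N) (m(N) = sqrt(2*N) = sqrt(2)*sqrt(N))
(m(10) - 148)*(-99) = (sqrt(2)*sqrt(10) - 148)*(-99) = (2*sqrt(5) - 148)*(-99) = (-148 + 2*sqrt(5))*(-99) = 14652 - 198*sqrt(5)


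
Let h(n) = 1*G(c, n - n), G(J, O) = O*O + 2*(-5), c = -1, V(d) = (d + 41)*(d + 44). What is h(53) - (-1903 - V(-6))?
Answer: 3223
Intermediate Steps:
V(d) = (41 + d)*(44 + d)
G(J, O) = -10 + O² (G(J, O) = O² - 10 = -10 + O²)
h(n) = -10 (h(n) = 1*(-10 + (n - n)²) = 1*(-10 + 0²) = 1*(-10 + 0) = 1*(-10) = -10)
h(53) - (-1903 - V(-6)) = -10 - (-1903 - (1804 + (-6)² + 85*(-6))) = -10 - (-1903 - (1804 + 36 - 510)) = -10 - (-1903 - 1*1330) = -10 - (-1903 - 1330) = -10 - 1*(-3233) = -10 + 3233 = 3223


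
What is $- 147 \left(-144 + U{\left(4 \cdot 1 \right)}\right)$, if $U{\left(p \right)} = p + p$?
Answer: $19992$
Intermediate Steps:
$U{\left(p \right)} = 2 p$
$- 147 \left(-144 + U{\left(4 \cdot 1 \right)}\right) = - 147 \left(-144 + 2 \cdot 4 \cdot 1\right) = - 147 \left(-144 + 2 \cdot 4\right) = - 147 \left(-144 + 8\right) = \left(-147\right) \left(-136\right) = 19992$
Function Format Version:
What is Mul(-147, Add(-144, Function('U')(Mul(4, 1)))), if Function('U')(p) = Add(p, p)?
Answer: 19992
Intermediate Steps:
Function('U')(p) = Mul(2, p)
Mul(-147, Add(-144, Function('U')(Mul(4, 1)))) = Mul(-147, Add(-144, Mul(2, Mul(4, 1)))) = Mul(-147, Add(-144, Mul(2, 4))) = Mul(-147, Add(-144, 8)) = Mul(-147, -136) = 19992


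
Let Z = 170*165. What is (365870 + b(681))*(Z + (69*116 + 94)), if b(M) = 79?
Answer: 13228324452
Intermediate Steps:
Z = 28050
(365870 + b(681))*(Z + (69*116 + 94)) = (365870 + 79)*(28050 + (69*116 + 94)) = 365949*(28050 + (8004 + 94)) = 365949*(28050 + 8098) = 365949*36148 = 13228324452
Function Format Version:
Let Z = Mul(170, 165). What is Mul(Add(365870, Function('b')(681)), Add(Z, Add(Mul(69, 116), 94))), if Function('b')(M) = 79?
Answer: 13228324452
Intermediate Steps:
Z = 28050
Mul(Add(365870, Function('b')(681)), Add(Z, Add(Mul(69, 116), 94))) = Mul(Add(365870, 79), Add(28050, Add(Mul(69, 116), 94))) = Mul(365949, Add(28050, Add(8004, 94))) = Mul(365949, Add(28050, 8098)) = Mul(365949, 36148) = 13228324452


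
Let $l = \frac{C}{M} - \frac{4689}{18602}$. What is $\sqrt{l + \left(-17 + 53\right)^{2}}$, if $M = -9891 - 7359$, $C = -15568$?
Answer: $\frac{\sqrt{1335120256170857670}}{32088450} \approx 36.009$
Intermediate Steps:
$M = -17250$
$l = \frac{104355343}{160442250}$ ($l = - \frac{15568}{-17250} - \frac{4689}{18602} = \left(-15568\right) \left(- \frac{1}{17250}\right) - \frac{4689}{18602} = \frac{7784}{8625} - \frac{4689}{18602} = \frac{104355343}{160442250} \approx 0.65042$)
$\sqrt{l + \left(-17 + 53\right)^{2}} = \sqrt{\frac{104355343}{160442250} + \left(-17 + 53\right)^{2}} = \sqrt{\frac{104355343}{160442250} + 36^{2}} = \sqrt{\frac{104355343}{160442250} + 1296} = \sqrt{\frac{208037511343}{160442250}} = \frac{\sqrt{1335120256170857670}}{32088450}$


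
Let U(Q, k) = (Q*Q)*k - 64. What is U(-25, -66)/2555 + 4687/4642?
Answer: -25686329/1694330 ≈ -15.160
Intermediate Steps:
U(Q, k) = -64 + k*Q² (U(Q, k) = Q²*k - 64 = k*Q² - 64 = -64 + k*Q²)
U(-25, -66)/2555 + 4687/4642 = (-64 - 66*(-25)²)/2555 + 4687/4642 = (-64 - 66*625)*(1/2555) + 4687*(1/4642) = (-64 - 41250)*(1/2555) + 4687/4642 = -41314*1/2555 + 4687/4642 = -5902/365 + 4687/4642 = -25686329/1694330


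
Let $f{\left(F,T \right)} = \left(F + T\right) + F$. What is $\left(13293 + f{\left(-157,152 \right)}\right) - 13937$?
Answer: $-806$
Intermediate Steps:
$f{\left(F,T \right)} = T + 2 F$
$\left(13293 + f{\left(-157,152 \right)}\right) - 13937 = \left(13293 + \left(152 + 2 \left(-157\right)\right)\right) - 13937 = \left(13293 + \left(152 - 314\right)\right) - 13937 = \left(13293 - 162\right) - 13937 = 13131 - 13937 = -806$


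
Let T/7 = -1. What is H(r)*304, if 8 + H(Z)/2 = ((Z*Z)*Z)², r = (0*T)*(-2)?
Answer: -4864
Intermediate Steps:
T = -7 (T = 7*(-1) = -7)
r = 0 (r = (0*(-7))*(-2) = 0*(-2) = 0)
H(Z) = -16 + 2*Z⁶ (H(Z) = -16 + 2*((Z*Z)*Z)² = -16 + 2*(Z²*Z)² = -16 + 2*(Z³)² = -16 + 2*Z⁶)
H(r)*304 = (-16 + 2*0⁶)*304 = (-16 + 2*0)*304 = (-16 + 0)*304 = -16*304 = -4864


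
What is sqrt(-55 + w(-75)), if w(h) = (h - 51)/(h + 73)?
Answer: 2*sqrt(2) ≈ 2.8284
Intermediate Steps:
w(h) = (-51 + h)/(73 + h)
sqrt(-55 + w(-75)) = sqrt(-55 + (-51 - 75)/(73 - 75)) = sqrt(-55 - 126/(-2)) = sqrt(-55 - 1/2*(-126)) = sqrt(-55 + 63) = sqrt(8) = 2*sqrt(2)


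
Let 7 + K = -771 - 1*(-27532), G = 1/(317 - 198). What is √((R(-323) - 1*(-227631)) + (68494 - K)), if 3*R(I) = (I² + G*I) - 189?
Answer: 2*√3725022/7 ≈ 551.44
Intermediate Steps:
G = 1/119 ≈ 0.0084034
R(I) = -63 + I²/3 + I/357 (R(I) = ((I² + I/119) - 189)/3 = (-189 + I² + I/119)/3 = -63 + I²/3 + I/357)
K = 26754 (K = -7 + (-771 - 1*(-27532)) = -7 + (-771 + 27532) = -7 + 26761 = 26754)
√((R(-323) - 1*(-227631)) + (68494 - K)) = √(((-63 + (⅓)*(-323)² + (1/357)*(-323)) - 1*(-227631)) + (68494 - 1*26754)) = √(((-63 + (⅓)*104329 - 19/21) + 227631) + (68494 - 26754)) = √(((-63 + 104329/3 - 19/21) + 227631) + 41740) = √((242987/7 + 227631) + 41740) = √(1836404/7 + 41740) = √(2128584/7) = 2*√3725022/7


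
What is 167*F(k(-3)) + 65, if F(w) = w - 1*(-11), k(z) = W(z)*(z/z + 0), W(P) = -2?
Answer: 1568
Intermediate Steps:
k(z) = -2 (k(z) = -2*(z/z + 0) = -2*(1 + 0) = -2*1 = -2)
F(w) = 11 + w (F(w) = w + 11 = 11 + w)
167*F(k(-3)) + 65 = 167*(11 - 2) + 65 = 167*9 + 65 = 1503 + 65 = 1568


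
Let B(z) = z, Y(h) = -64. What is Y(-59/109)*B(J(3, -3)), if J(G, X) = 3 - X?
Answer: -384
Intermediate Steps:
Y(-59/109)*B(J(3, -3)) = -64*(3 - 1*(-3)) = -64*(3 + 3) = -64*6 = -384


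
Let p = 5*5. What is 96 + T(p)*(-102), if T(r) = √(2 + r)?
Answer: 96 - 306*√3 ≈ -434.01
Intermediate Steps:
p = 25
96 + T(p)*(-102) = 96 + √(2 + 25)*(-102) = 96 + √27*(-102) = 96 + (3*√3)*(-102) = 96 - 306*√3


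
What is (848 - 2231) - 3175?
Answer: -4558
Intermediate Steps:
(848 - 2231) - 3175 = -1383 - 3175 = -4558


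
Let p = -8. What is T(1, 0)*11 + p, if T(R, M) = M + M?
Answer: -8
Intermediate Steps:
T(R, M) = 2*M
T(1, 0)*11 + p = (2*0)*11 - 8 = 0*11 - 8 = 0 - 8 = -8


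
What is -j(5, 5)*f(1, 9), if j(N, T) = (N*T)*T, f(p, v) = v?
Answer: -1125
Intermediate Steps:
j(N, T) = N*T**2
-j(5, 5)*f(1, 9) = -5*5**2*9 = -5*25*9 = -125*9 = -1*1125 = -1125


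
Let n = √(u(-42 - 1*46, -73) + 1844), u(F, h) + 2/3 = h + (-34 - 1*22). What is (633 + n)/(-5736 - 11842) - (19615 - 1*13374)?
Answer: -109704931/17578 - √15429/52734 ≈ -6241.0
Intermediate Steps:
u(F, h) = -170/3 + h (u(F, h) = -⅔ + (h + (-34 - 1*22)) = -⅔ + (h + (-34 - 22)) = -⅔ + (h - 56) = -⅔ + (-56 + h) = -170/3 + h)
n = √15429/3 (n = √((-170/3 - 73) + 1844) = √(-389/3 + 1844) = √(5143/3) = √15429/3 ≈ 41.405)
(633 + n)/(-5736 - 11842) - (19615 - 1*13374) = (633 + √15429/3)/(-5736 - 11842) - (19615 - 1*13374) = (633 + √15429/3)/(-17578) - (19615 - 13374) = (633 + √15429/3)*(-1/17578) - 1*6241 = (-633/17578 - √15429/52734) - 6241 = -109704931/17578 - √15429/52734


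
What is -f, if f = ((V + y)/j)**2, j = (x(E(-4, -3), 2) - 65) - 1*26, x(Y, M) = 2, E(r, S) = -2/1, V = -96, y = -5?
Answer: -10201/7921 ≈ -1.2878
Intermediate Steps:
E(r, S) = -2 (E(r, S) = -2*1 = -2)
j = -89 (j = (2 - 65) - 1*26 = -63 - 26 = -89)
f = 10201/7921 (f = ((-96 - 5)/(-89))**2 = (-101*(-1/89))**2 = (101/89)**2 = 10201/7921 ≈ 1.2878)
-f = -1*10201/7921 = -10201/7921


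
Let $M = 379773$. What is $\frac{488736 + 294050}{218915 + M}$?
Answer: $\frac{391393}{299344} \approx 1.3075$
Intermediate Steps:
$\frac{488736 + 294050}{218915 + M} = \frac{488736 + 294050}{218915 + 379773} = \frac{782786}{598688} = 782786 \cdot \frac{1}{598688} = \frac{391393}{299344}$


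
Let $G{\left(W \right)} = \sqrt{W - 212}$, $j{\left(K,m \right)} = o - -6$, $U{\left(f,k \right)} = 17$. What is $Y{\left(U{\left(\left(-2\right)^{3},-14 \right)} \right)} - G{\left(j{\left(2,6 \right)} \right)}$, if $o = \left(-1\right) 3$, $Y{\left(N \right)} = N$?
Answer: $17 - i \sqrt{209} \approx 17.0 - 14.457 i$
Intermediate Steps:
$o = -3$
$j{\left(K,m \right)} = 3$ ($j{\left(K,m \right)} = -3 - -6 = -3 + 6 = 3$)
$G{\left(W \right)} = \sqrt{-212 + W}$
$Y{\left(U{\left(\left(-2\right)^{3},-14 \right)} \right)} - G{\left(j{\left(2,6 \right)} \right)} = 17 - \sqrt{-212 + 3} = 17 - \sqrt{-209} = 17 - i \sqrt{209}$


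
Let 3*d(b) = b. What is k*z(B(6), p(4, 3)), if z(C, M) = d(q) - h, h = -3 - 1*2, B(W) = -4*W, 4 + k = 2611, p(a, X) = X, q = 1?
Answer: 13904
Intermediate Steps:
d(b) = b/3
k = 2607 (k = -4 + 2611 = 2607)
h = -5 (h = -3 - 2 = -5)
z(C, M) = 16/3 (z(C, M) = (⅓)*1 - 1*(-5) = ⅓ + 5 = 16/3)
k*z(B(6), p(4, 3)) = 2607*(16/3) = 13904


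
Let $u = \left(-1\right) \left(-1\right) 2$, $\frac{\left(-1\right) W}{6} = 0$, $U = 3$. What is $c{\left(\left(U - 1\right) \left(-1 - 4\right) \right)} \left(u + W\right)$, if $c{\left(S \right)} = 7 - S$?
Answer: $34$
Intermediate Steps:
$W = 0$ ($W = \left(-6\right) 0 = 0$)
$u = 2$ ($u = 1 \cdot 2 = 2$)
$c{\left(\left(U - 1\right) \left(-1 - 4\right) \right)} \left(u + W\right) = \left(7 - \left(3 - 1\right) \left(-1 - 4\right)\right) \left(2 + 0\right) = \left(7 - 2 \left(-5\right)\right) 2 = \left(7 - -10\right) 2 = \left(7 + 10\right) 2 = 17 \cdot 2 = 34$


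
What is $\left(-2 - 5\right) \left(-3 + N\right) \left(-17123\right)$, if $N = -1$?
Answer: $-479444$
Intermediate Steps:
$\left(-2 - 5\right) \left(-3 + N\right) \left(-17123\right) = \left(-2 - 5\right) \left(-3 - 1\right) \left(-17123\right) = \left(-7\right) \left(-4\right) \left(-17123\right) = 28 \left(-17123\right) = -479444$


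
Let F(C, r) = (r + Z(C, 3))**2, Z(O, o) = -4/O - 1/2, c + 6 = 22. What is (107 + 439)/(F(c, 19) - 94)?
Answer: 2912/1275 ≈ 2.2839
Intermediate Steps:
c = 16 (c = -6 + 22 = 16)
Z(O, o) = -1/2 - 4/O (Z(O, o) = -4/O - 1*1/2 = -4/O - 1/2 = -1/2 - 4/O)
F(C, r) = (r + (-8 - C)/(2*C))**2
(107 + 439)/(F(c, 19) - 94) = (107 + 439)/((1/4)*(-8 - 1*16 + 2*16*19)**2/16**2 - 94) = 546/((1/4)*(1/256)*(-8 - 16 + 608)**2 - 94) = 546/((1/4)*(1/256)*584**2 - 94) = 546/((1/4)*(1/256)*341056 - 94) = 546/(5329/16 - 94) = 546/(3825/16) = 546*(16/3825) = 2912/1275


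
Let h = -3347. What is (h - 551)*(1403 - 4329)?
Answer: 11405548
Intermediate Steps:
(h - 551)*(1403 - 4329) = (-3347 - 551)*(1403 - 4329) = -3898*(-2926) = 11405548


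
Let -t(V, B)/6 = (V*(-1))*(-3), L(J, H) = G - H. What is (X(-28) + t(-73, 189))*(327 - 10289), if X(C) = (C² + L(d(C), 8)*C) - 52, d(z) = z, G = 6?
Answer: -20940124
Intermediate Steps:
L(J, H) = 6 - H
X(C) = -52 + C² - 2*C (X(C) = (C² + (6 - 1*8)*C) - 52 = (C² + (6 - 8)*C) - 52 = (C² - 2*C) - 52 = -52 + C² - 2*C)
t(V, B) = -18*V (t(V, B) = -6*V*(-1)*(-3) = -6*(-V)*(-3) = -18*V)
(X(-28) + t(-73, 189))*(327 - 10289) = ((-52 + (-28)² - 2*(-28)) - 18*(-73))*(327 - 10289) = ((-52 + 784 + 56) + 1314)*(-9962) = (788 + 1314)*(-9962) = 2102*(-9962) = -20940124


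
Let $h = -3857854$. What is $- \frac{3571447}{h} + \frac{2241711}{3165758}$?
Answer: $\frac{453512060455}{277568912803} \approx 1.6339$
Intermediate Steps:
$- \frac{3571447}{h} + \frac{2241711}{3165758} = - \frac{3571447}{-3857854} + \frac{2241711}{3165758} = \left(-3571447\right) \left(- \frac{1}{3857854}\right) + 2241711 \cdot \frac{1}{3165758} = \frac{324677}{350714} + \frac{2241711}{3165758} = \frac{453512060455}{277568912803}$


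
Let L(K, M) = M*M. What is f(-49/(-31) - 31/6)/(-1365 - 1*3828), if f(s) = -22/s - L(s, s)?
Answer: 155174131/119831237676 ≈ 0.0012949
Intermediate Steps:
L(K, M) = M²
f(s) = -s² - 22/s (f(s) = -22/s - s² = -s² - 22/s)
f(-49/(-31) - 31/6)/(-1365 - 1*3828) = ((-22 - (-49/(-31) - 31/6)³)/(-49/(-31) - 31/6))/(-1365 - 1*3828) = ((-22 - (-49*(-1/31) - 31*⅙)³)/(-49*(-1/31) - 31*⅙))/(-1365 - 3828) = ((-22 - (49/31 - 31/6)³)/(49/31 - 31/6))/(-5193) = ((-22 - (-667/186)³)/(-667/186))*(-1/5193) = -186*(-22 - 1*(-296740963/6434856))/667*(-1/5193) = -186*(-22 + 296740963/6434856)/667*(-1/5193) = -186/667*155174131/6434856*(-1/5193) = -155174131/23075532*(-1/5193) = 155174131/119831237676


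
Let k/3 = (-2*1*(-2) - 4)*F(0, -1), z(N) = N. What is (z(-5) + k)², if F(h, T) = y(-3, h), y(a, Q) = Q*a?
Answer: 25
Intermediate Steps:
F(h, T) = -3*h (F(h, T) = h*(-3) = -3*h)
k = 0 (k = 3*((-2*1*(-2) - 4)*(-3*0)) = 3*((-2*(-2) - 4)*0) = 3*((4 - 4)*0) = 3*(0*0) = 3*0 = 0)
(z(-5) + k)² = (-5 + 0)² = (-5)² = 25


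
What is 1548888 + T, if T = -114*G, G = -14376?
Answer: 3187752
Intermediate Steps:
T = 1638864 (T = -114*(-14376) = 1638864)
1548888 + T = 1548888 + 1638864 = 3187752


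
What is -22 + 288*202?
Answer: 58154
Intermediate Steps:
-22 + 288*202 = -22 + 58176 = 58154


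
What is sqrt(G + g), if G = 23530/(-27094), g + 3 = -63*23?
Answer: I*sqrt(266632175923)/13547 ≈ 38.117*I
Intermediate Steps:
g = -1452 (g = -3 - 63*23 = -3 - 1449 = -1452)
G = -11765/13547 (G = 23530*(-1/27094) = -11765/13547 ≈ -0.86846)
sqrt(G + g) = sqrt(-11765/13547 - 1452) = sqrt(-19682009/13547) = I*sqrt(266632175923)/13547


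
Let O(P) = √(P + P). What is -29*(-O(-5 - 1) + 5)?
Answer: -145 + 58*I*√3 ≈ -145.0 + 100.46*I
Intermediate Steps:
O(P) = √2*√P (O(P) = √(2*P) = √2*√P)
-29*(-O(-5 - 1) + 5) = -29*(-√2*√(-5 - 1) + 5) = -29*(-√2*√(-6) + 5) = -29*(-√2*I*√6 + 5) = -29*(-2*I*√3 + 5) = -29*(5 - 2*I*√3) = -145 + 58*I*√3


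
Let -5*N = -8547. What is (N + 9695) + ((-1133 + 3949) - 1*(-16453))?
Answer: 153367/5 ≈ 30673.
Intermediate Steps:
N = 8547/5 (N = -1/5*(-8547) = 8547/5 ≈ 1709.4)
(N + 9695) + ((-1133 + 3949) - 1*(-16453)) = (8547/5 + 9695) + ((-1133 + 3949) - 1*(-16453)) = 57022/5 + (2816 + 16453) = 57022/5 + 19269 = 153367/5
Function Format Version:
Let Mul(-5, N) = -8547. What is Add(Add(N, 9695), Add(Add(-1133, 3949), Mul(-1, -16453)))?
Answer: Rational(153367, 5) ≈ 30673.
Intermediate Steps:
N = Rational(8547, 5) (N = Mul(Rational(-1, 5), -8547) = Rational(8547, 5) ≈ 1709.4)
Add(Add(N, 9695), Add(Add(-1133, 3949), Mul(-1, -16453))) = Add(Add(Rational(8547, 5), 9695), Add(Add(-1133, 3949), Mul(-1, -16453))) = Add(Rational(57022, 5), Add(2816, 16453)) = Add(Rational(57022, 5), 19269) = Rational(153367, 5)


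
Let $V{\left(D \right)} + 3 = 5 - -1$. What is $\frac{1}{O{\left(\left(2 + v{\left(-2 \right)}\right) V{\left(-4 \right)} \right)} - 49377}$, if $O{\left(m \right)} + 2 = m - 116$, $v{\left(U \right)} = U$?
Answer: $- \frac{1}{49495} \approx -2.0204 \cdot 10^{-5}$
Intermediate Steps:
$V{\left(D \right)} = 3$ ($V{\left(D \right)} = -3 + \left(5 - -1\right) = -3 + \left(5 + 1\right) = -3 + 6 = 3$)
$O{\left(m \right)} = -118 + m$ ($O{\left(m \right)} = -2 + \left(m - 116\right) = -2 + \left(-116 + m\right) = -118 + m$)
$\frac{1}{O{\left(\left(2 + v{\left(-2 \right)}\right) V{\left(-4 \right)} \right)} - 49377} = \frac{1}{\left(-118 + \left(2 - 2\right) 3\right) - 49377} = \frac{1}{\left(-118 + 0 \cdot 3\right) - 49377} = \frac{1}{\left(-118 + 0\right) - 49377} = \frac{1}{-118 - 49377} = \frac{1}{-49495} = - \frac{1}{49495}$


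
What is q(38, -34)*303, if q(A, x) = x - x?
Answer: 0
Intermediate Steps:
q(A, x) = 0
q(38, -34)*303 = 0*303 = 0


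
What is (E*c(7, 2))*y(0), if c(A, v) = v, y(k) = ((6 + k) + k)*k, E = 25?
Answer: 0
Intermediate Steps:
y(k) = k*(6 + 2*k) (y(k) = (6 + 2*k)*k = k*(6 + 2*k))
(E*c(7, 2))*y(0) = (25*2)*(2*0*(3 + 0)) = 50*(2*0*3) = 50*0 = 0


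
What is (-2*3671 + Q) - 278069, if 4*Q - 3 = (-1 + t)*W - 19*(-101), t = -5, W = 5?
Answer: -284938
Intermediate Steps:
Q = 473 (Q = ¾ + ((-1 - 5)*5 - 19*(-101))/4 = ¾ + (-6*5 + 1919)/4 = ¾ + (-30 + 1919)/4 = ¾ + (¼)*1889 = ¾ + 1889/4 = 473)
(-2*3671 + Q) - 278069 = (-2*3671 + 473) - 278069 = (-7342 + 473) - 278069 = -6869 - 278069 = -284938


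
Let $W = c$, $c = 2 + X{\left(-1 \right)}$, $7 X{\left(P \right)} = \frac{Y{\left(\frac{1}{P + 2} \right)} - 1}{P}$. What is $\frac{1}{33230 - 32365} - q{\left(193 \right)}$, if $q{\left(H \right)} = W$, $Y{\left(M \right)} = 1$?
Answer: $- \frac{1729}{865} \approx -1.9988$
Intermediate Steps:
$X{\left(P \right)} = 0$ ($X{\left(P \right)} = \frac{\left(1 - 1\right) \frac{1}{P}}{7} = \frac{0 \frac{1}{P}}{7} = \frac{1}{7} \cdot 0 = 0$)
$c = 2$ ($c = 2 + 0 = 2$)
$W = 2$
$q{\left(H \right)} = 2$
$\frac{1}{33230 - 32365} - q{\left(193 \right)} = \frac{1}{33230 - 32365} - 2 = \frac{1}{865} - 2 = - \frac{1729}{865}$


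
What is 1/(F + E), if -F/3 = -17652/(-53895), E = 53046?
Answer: 17965/952953738 ≈ 1.8852e-5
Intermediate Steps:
F = -17652/17965 (F = -(-52956)/(-53895) = -(-52956)*(-1)/53895 = -3*5884/17965 = -17652/17965 ≈ -0.98258)
1/(F + E) = 1/(-17652/17965 + 53046) = 1/(952953738/17965) = 17965/952953738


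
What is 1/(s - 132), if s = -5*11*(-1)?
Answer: -1/77 ≈ -0.012987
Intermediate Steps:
s = 55 (s = -55*(-1) = 55)
1/(s - 132) = 1/(55 - 132) = 1/(-77) = -1/77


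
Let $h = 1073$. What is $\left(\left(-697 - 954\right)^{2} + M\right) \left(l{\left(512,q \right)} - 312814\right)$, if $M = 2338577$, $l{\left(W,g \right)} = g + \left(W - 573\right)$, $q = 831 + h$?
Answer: $-1574874691038$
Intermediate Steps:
$q = 1904$ ($q = 831 + 1073 = 1904$)
$l{\left(W,g \right)} = -573 + W + g$ ($l{\left(W,g \right)} = g + \left(-573 + W\right) = -573 + W + g$)
$\left(\left(-697 - 954\right)^{2} + M\right) \left(l{\left(512,q \right)} - 312814\right) = \left(\left(-697 - 954\right)^{2} + 2338577\right) \left(\left(-573 + 512 + 1904\right) - 312814\right) = \left(\left(-1651\right)^{2} + 2338577\right) \left(1843 - 312814\right) = \left(2725801 + 2338577\right) \left(1843 - 312814\right) = 5064378 \left(-310971\right) = -1574874691038$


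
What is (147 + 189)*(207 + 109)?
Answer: 106176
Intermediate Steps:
(147 + 189)*(207 + 109) = 336*316 = 106176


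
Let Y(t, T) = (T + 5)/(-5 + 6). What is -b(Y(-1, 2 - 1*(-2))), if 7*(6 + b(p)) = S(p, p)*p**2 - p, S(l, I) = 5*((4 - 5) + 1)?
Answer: 51/7 ≈ 7.2857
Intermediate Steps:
S(l, I) = 0 (S(l, I) = 5*(-1 + 1) = 5*0 = 0)
Y(t, T) = 5 + T (Y(t, T) = (5 + T)/1 = (5 + T)*1 = 5 + T)
b(p) = -6 - p/7 (b(p) = -6 + (0*p**2 - p)/7 = -6 + (0 - p)/7 = -6 + (-p)/7 = -6 - p/7)
-b(Y(-1, 2 - 1*(-2))) = -(-6 - (5 + (2 - 1*(-2)))/7) = -(-6 - (5 + (2 + 2))/7) = -(-6 - (5 + 4)/7) = -(-6 - 1/7*9) = -(-6 - 9/7) = -1*(-51/7) = 51/7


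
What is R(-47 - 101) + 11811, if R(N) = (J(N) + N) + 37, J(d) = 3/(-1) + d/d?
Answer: 11698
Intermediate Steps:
J(d) = -2 (J(d) = 3*(-1) + 1 = -3 + 1 = -2)
R(N) = 35 + N (R(N) = (-2 + N) + 37 = 35 + N)
R(-47 - 101) + 11811 = (35 + (-47 - 101)) + 11811 = (35 - 148) + 11811 = -113 + 11811 = 11698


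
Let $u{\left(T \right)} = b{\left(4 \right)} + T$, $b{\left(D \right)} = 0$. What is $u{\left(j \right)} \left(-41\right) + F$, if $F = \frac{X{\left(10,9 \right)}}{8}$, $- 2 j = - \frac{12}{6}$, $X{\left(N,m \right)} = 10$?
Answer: $- \frac{159}{4} \approx -39.75$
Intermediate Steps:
$j = 1$ ($j = - \frac{\left(-12\right) \frac{1}{6}}{2} = \left(- \frac{1}{2}\right) \left(-2\right) = 1$)
$F = \frac{5}{4}$ ($F = \frac{10}{8} = 10 \cdot \frac{1}{8} = \frac{5}{4} \approx 1.25$)
$u{\left(T \right)} = T$ ($u{\left(T \right)} = 0 + T = T$)
$u{\left(j \right)} \left(-41\right) + F = 1 \left(-41\right) + \frac{5}{4} = -41 + \frac{5}{4} = - \frac{159}{4}$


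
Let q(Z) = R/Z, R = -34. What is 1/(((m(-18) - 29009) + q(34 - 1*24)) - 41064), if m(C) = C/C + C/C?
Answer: -5/350372 ≈ -1.4271e-5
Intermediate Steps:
q(Z) = -34/Z
m(C) = 2 (m(C) = 1 + 1 = 2)
1/(((m(-18) - 29009) + q(34 - 1*24)) - 41064) = 1/(((2 - 29009) - 34/(34 - 1*24)) - 41064) = 1/((-29007 - 34/(34 - 24)) - 41064) = 1/((-29007 - 34/10) - 41064) = 1/((-29007 - 34*⅒) - 41064) = 1/((-29007 - 17/5) - 41064) = 1/(-145052/5 - 41064) = 1/(-350372/5) = -5/350372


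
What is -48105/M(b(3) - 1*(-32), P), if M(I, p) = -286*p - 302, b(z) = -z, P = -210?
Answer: -48105/59758 ≈ -0.80500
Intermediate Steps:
M(I, p) = -302 - 286*p
-48105/M(b(3) - 1*(-32), P) = -48105/(-302 - 286*(-210)) = -48105/(-302 + 60060) = -48105/59758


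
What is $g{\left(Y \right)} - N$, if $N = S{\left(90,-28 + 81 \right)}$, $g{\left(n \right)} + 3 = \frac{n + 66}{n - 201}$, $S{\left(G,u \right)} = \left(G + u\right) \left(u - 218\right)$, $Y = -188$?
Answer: $\frac{9177410}{389} \approx 23592.0$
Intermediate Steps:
$S{\left(G,u \right)} = \left(-218 + u\right) \left(G + u\right)$ ($S{\left(G,u \right)} = \left(G + u\right) \left(-218 + u\right) = \left(-218 + u\right) \left(G + u\right)$)
$g{\left(n \right)} = -3 + \frac{66 + n}{-201 + n}$ ($g{\left(n \right)} = -3 + \frac{n + 66}{n - 201} = -3 + \frac{66 + n}{-201 + n}$)
$N = -23595$ ($N = \left(-28 + 81\right)^{2} - 19620 - 218 \left(-28 + 81\right) + 90 \left(-28 + 81\right) = 53^{2} - 19620 - 11554 + 90 \cdot 53 = 2809 - 19620 - 11554 + 4770 = -23595$)
$g{\left(Y \right)} - N = \frac{669 - -376}{-201 - 188} - -23595 = \frac{669 + 376}{-389} + 23595 = \left(- \frac{1}{389}\right) 1045 + 23595 = - \frac{1045}{389} + 23595 = \frac{9177410}{389}$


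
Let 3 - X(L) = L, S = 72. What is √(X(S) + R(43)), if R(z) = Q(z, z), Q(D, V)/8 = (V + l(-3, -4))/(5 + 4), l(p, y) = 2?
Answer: I*√29 ≈ 5.3852*I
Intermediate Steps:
Q(D, V) = 16/9 + 8*V/9 (Q(D, V) = 8*((V + 2)/(5 + 4)) = 8*((2 + V)/9) = 8*((2 + V)*(⅑)) = 8*(2/9 + V/9) = 16/9 + 8*V/9)
X(L) = 3 - L
R(z) = 16/9 + 8*z/9
√(X(S) + R(43)) = √((3 - 1*72) + (16/9 + (8/9)*43)) = √((3 - 72) + (16/9 + 344/9)) = √(-69 + 40) = √(-29) = I*√29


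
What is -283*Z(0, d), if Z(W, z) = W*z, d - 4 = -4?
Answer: 0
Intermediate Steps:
d = 0 (d = 4 - 4 = 0)
-283*Z(0, d) = -0*0 = -283*0 = 0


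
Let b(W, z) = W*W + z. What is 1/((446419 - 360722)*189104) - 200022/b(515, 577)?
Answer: -1620742810767467/2153746491000688 ≈ -0.75252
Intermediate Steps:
b(W, z) = z + W**2 (b(W, z) = W**2 + z = z + W**2)
1/((446419 - 360722)*189104) - 200022/b(515, 577) = 1/((446419 - 360722)*189104) - 200022/(577 + 515**2) = (1/189104)/85697 - 200022/(577 + 265225) = (1/85697)*(1/189104) - 200022/265802 = 1/16205645488 - 200022*1/265802 = 1/16205645488 - 100011/132901 = -1620742810767467/2153746491000688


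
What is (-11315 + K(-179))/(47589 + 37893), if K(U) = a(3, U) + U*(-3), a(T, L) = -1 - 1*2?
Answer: -10781/85482 ≈ -0.12612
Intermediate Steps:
a(T, L) = -3 (a(T, L) = -1 - 2 = -3)
K(U) = -3 - 3*U (K(U) = -3 + U*(-3) = -3 - 3*U)
(-11315 + K(-179))/(47589 + 37893) = (-11315 + (-3 - 3*(-179)))/(47589 + 37893) = (-11315 + (-3 + 537))/85482 = (-11315 + 534)*(1/85482) = -10781*1/85482 = -10781/85482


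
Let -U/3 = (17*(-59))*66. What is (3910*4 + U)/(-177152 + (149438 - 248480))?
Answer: -107117/138097 ≈ -0.77567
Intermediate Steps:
U = 198594 (U = -3*17*(-59)*66 = -(-3009)*66 = -3*(-66198) = 198594)
(3910*4 + U)/(-177152 + (149438 - 248480)) = (3910*4 + 198594)/(-177152 + (149438 - 248480)) = (15640 + 198594)/(-177152 - 99042) = 214234/(-276194) = 214234*(-1/276194) = -107117/138097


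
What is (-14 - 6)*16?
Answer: -320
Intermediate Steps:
(-14 - 6)*16 = -20*16 = -320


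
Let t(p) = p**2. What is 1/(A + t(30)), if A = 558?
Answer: 1/1458 ≈ 0.00068587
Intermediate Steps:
1/(A + t(30)) = 1/(558 + 30**2) = 1/(558 + 900) = 1/1458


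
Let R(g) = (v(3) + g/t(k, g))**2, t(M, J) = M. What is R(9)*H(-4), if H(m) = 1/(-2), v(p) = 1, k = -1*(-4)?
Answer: -169/32 ≈ -5.2813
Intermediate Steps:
k = 4
R(g) = (1 + g/4)**2
H(m) = -1/2
R(9)*H(-4) = ((4 + 9)**2/16)*(-1/2) = ((1/16)*13**2)*(-1/2) = ((1/16)*169)*(-1/2) = (169/16)*(-1/2) = -169/32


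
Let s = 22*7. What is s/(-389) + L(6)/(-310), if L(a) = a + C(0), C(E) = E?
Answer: -25037/60295 ≈ -0.41524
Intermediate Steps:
s = 154
L(a) = a (L(a) = a + 0 = a)
s/(-389) + L(6)/(-310) = 154/(-389) + 6/(-310) = 154*(-1/389) + 6*(-1/310) = -154/389 - 3/155 = -25037/60295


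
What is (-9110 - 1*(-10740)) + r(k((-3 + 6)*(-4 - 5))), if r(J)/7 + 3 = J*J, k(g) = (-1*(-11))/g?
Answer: 1173808/729 ≈ 1610.2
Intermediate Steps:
k(g) = 11/g
r(J) = -21 + 7*J² (r(J) = -21 + 7*(J*J) = -21 + 7*J²)
(-9110 - 1*(-10740)) + r(k((-3 + 6)*(-4 - 5))) = (-9110 - 1*(-10740)) + (-21 + 7*(11/(((-3 + 6)*(-4 - 5))))²) = (-9110 + 10740) + (-21 + 7*(11/((3*(-9))))²) = 1630 + (-21 + 7*(11/(-27))²) = 1630 + (-21 + 7*(11*(-1/27))²) = 1630 + (-21 + 7*(-11/27)²) = 1630 + (-21 + 7*(121/729)) = 1630 + (-21 + 847/729) = 1630 - 14462/729 = 1173808/729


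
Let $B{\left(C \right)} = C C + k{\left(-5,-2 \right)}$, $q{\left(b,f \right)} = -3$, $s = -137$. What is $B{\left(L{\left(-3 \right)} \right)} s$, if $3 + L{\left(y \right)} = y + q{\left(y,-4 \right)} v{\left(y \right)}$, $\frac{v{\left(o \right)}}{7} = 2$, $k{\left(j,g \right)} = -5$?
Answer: $-314963$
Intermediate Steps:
$v{\left(o \right)} = 14$ ($v{\left(o \right)} = 7 \cdot 2 = 14$)
$L{\left(y \right)} = -45 + y$ ($L{\left(y \right)} = -3 + \left(y - 42\right) = -3 + \left(-42 + y\right) = -45 + y$)
$B{\left(C \right)} = -5 + C^{2}$ ($B{\left(C \right)} = C C - 5 = C^{2} - 5 = -5 + C^{2}$)
$B{\left(L{\left(-3 \right)} \right)} s = \left(-5 + \left(-45 - 3\right)^{2}\right) \left(-137\right) = \left(-5 + \left(-48\right)^{2}\right) \left(-137\right) = \left(-5 + 2304\right) \left(-137\right) = 2299 \left(-137\right) = -314963$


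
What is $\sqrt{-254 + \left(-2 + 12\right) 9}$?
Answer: $2 i \sqrt{41} \approx 12.806 i$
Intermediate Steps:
$\sqrt{-254 + \left(-2 + 12\right) 9} = \sqrt{-254 + 10 \cdot 9} = \sqrt{-254 + 90} = \sqrt{-164} = 2 i \sqrt{41}$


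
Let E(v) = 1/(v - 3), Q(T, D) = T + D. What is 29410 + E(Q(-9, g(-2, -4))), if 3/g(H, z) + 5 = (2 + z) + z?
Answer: 3970339/135 ≈ 29410.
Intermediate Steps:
g(H, z) = 3/(-3 + 2*z) (g(H, z) = 3/(-5 + ((2 + z) + z)) = 3/(-5 + (2 + 2*z)) = 3/(-3 + 2*z))
Q(T, D) = D + T
E(v) = 1/(-3 + v)
29410 + E(Q(-9, g(-2, -4))) = 29410 + 1/(-3 + (3/(-3 + 2*(-4)) - 9)) = 29410 + 1/(-3 + (3/(-3 - 8) - 9)) = 29410 + 1/(-3 + (3/(-11) - 9)) = 29410 + 1/(-3 + (3*(-1/11) - 9)) = 29410 + 1/(-3 + (-3/11 - 9)) = 29410 + 1/(-3 - 102/11) = 29410 + 1/(-135/11) = 29410 - 11/135 = 3970339/135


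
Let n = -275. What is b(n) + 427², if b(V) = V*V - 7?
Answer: 257947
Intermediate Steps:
b(V) = -7 + V² (b(V) = V² - 7 = -7 + V²)
b(n) + 427² = (-7 + (-275)²) + 427² = (-7 + 75625) + 182329 = 75618 + 182329 = 257947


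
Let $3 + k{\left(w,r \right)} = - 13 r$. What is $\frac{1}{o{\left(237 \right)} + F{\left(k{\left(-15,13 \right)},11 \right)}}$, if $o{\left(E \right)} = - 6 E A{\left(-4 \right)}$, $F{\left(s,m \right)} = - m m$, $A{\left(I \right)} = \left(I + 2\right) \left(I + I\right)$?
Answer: $- \frac{1}{22873} \approx -4.372 \cdot 10^{-5}$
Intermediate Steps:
$A{\left(I \right)} = 2 I \left(2 + I\right)$ ($A{\left(I \right)} = \left(2 + I\right) 2 I = 2 I \left(2 + I\right)$)
$k{\left(w,r \right)} = -3 - 13 r$
$F{\left(s,m \right)} = - m^{2}$
$o{\left(E \right)} = - 96 E$ ($o{\left(E \right)} = - 6 E 2 \left(-4\right) \left(2 - 4\right) = - 6 E 2 \left(-4\right) \left(-2\right) = - 6 E 16 = - 96 E$)
$\frac{1}{o{\left(237 \right)} + F{\left(k{\left(-15,13 \right)},11 \right)}} = \frac{1}{\left(-96\right) 237 - 11^{2}} = \frac{1}{-22752 - 121} = \frac{1}{-22873} = - \frac{1}{22873}$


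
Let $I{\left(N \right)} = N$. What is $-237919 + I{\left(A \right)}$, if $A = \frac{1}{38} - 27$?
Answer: $- \frac{9041947}{38} \approx -2.3795 \cdot 10^{5}$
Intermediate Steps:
$A = - \frac{1025}{38}$ ($A = \frac{1}{38} - 27 = - \frac{1025}{38} \approx -26.974$)
$-237919 + I{\left(A \right)} = -237919 - \frac{1025}{38} = - \frac{9041947}{38}$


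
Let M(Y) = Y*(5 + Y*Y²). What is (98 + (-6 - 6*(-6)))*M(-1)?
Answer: -512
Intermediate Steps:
M(Y) = Y*(5 + Y³)
(98 + (-6 - 6*(-6)))*M(-1) = (98 + (-6 - 6*(-6)))*(-(5 + (-1)³)) = (98 + (-6 + 36))*(-(5 - 1)) = (98 + 30)*(-1*4) = 128*(-4) = -512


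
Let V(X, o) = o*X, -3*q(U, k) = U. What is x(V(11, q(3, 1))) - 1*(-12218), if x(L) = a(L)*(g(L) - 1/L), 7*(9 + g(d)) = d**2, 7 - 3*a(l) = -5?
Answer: 943366/77 ≈ 12252.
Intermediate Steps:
q(U, k) = -U/3
a(l) = 4 (a(l) = 7/3 - 1/3*(-5) = 7/3 + 5/3 = 4)
V(X, o) = X*o
g(d) = -9 + d**2/7
x(L) = -36 - 4/L + 4*L**2/7 (x(L) = 4*((-9 + L**2/7) - 1/L) = 4*(-9 - 1/L + L**2/7) = -36 - 4/L + 4*L**2/7)
x(V(11, q(3, 1))) - 1*(-12218) = (-36 - 4/(11*(-1/3*3)) + 4*(11*(-1/3*3))**2/7) - 1*(-12218) = (-36 - 4/(11*(-1)) + 4*(11*(-1))**2/7) + 12218 = (-36 - 4/(-11) + (4/7)*(-11)**2) + 12218 = (-36 - 4*(-1/11) + (4/7)*121) + 12218 = (-36 + 4/11 + 484/7) + 12218 = 2580/77 + 12218 = 943366/77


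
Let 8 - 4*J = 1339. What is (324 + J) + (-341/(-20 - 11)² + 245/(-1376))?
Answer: -395971/42656 ≈ -9.2829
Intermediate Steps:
J = -1331/4 (J = 2 - ¼*1339 = 2 - 1339/4 = -1331/4 ≈ -332.75)
(324 + J) + (-341/(-20 - 11)² + 245/(-1376)) = (324 - 1331/4) + (-341/(-20 - 11)² + 245/(-1376)) = -35/4 + (-341/((-31)²) + 245*(-1/1376)) = -35/4 + (-341/961 - 245/1376) = -35/4 + (-341*1/961 - 245/1376) = -35/4 + (-11/31 - 245/1376) = -35/4 - 22731/42656 = -395971/42656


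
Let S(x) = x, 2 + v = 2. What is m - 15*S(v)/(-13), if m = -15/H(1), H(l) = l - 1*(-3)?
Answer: -15/4 ≈ -3.7500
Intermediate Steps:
v = 0 (v = -2 + 2 = 0)
H(l) = 3 + l (H(l) = l + 3 = 3 + l)
m = -15/4 (m = -15/(3 + 1) = -15/4 ≈ -3.7500)
m - 15*S(v)/(-13) = -15/4 - 0/(-13) = -15/4 - 0*(-1)/13 = -15/4 - 15*0 = -15/4 + 0 = -15/4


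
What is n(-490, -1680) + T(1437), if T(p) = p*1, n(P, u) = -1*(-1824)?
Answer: 3261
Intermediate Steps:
n(P, u) = 1824
T(p) = p
n(-490, -1680) + T(1437) = 1824 + 1437 = 3261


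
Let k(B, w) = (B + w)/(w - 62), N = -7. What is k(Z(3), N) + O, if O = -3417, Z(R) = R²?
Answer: -235775/69 ≈ -3417.0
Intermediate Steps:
k(B, w) = (B + w)/(-62 + w)
k(Z(3), N) + O = (3² - 7)/(-62 - 7) - 3417 = (9 - 7)/(-69) - 3417 = -1/69*2 - 3417 = -2/69 - 3417 = -235775/69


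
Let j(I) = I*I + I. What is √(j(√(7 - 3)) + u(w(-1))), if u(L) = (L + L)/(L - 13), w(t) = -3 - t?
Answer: √1410/15 ≈ 2.5033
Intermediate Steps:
u(L) = 2*L/(-13 + L) (u(L) = (2*L)/(-13 + L) = 2*L/(-13 + L))
j(I) = I + I² (j(I) = I² + I = I + I²)
√(j(√(7 - 3)) + u(w(-1))) = √(√(7 - 3)*(1 + √(7 - 3)) + 2*(-3 - 1*(-1))/(-13 + (-3 - 1*(-1)))) = √(√4*(1 + √4) + 2*(-3 + 1)/(-13 + (-3 + 1))) = √(2*(1 + 2) + 2*(-2)/(-13 - 2)) = √(2*3 + 2*(-2)/(-15)) = √(6 + 2*(-2)*(-1/15)) = √(6 + 4/15) = √(94/15) = √1410/15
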